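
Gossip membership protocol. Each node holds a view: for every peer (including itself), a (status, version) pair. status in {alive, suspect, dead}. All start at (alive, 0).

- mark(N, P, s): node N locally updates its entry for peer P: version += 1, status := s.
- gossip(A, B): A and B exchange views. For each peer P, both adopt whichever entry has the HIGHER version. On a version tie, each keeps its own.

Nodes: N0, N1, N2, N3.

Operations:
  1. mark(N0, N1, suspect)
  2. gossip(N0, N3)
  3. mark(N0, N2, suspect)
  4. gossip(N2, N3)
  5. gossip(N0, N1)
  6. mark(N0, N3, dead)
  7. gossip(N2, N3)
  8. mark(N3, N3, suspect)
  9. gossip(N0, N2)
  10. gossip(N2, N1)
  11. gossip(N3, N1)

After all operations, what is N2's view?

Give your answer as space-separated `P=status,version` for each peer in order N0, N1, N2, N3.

Op 1: N0 marks N1=suspect -> (suspect,v1)
Op 2: gossip N0<->N3 -> N0.N0=(alive,v0) N0.N1=(suspect,v1) N0.N2=(alive,v0) N0.N3=(alive,v0) | N3.N0=(alive,v0) N3.N1=(suspect,v1) N3.N2=(alive,v0) N3.N3=(alive,v0)
Op 3: N0 marks N2=suspect -> (suspect,v1)
Op 4: gossip N2<->N3 -> N2.N0=(alive,v0) N2.N1=(suspect,v1) N2.N2=(alive,v0) N2.N3=(alive,v0) | N3.N0=(alive,v0) N3.N1=(suspect,v1) N3.N2=(alive,v0) N3.N3=(alive,v0)
Op 5: gossip N0<->N1 -> N0.N0=(alive,v0) N0.N1=(suspect,v1) N0.N2=(suspect,v1) N0.N3=(alive,v0) | N1.N0=(alive,v0) N1.N1=(suspect,v1) N1.N2=(suspect,v1) N1.N3=(alive,v0)
Op 6: N0 marks N3=dead -> (dead,v1)
Op 7: gossip N2<->N3 -> N2.N0=(alive,v0) N2.N1=(suspect,v1) N2.N2=(alive,v0) N2.N3=(alive,v0) | N3.N0=(alive,v0) N3.N1=(suspect,v1) N3.N2=(alive,v0) N3.N3=(alive,v0)
Op 8: N3 marks N3=suspect -> (suspect,v1)
Op 9: gossip N0<->N2 -> N0.N0=(alive,v0) N0.N1=(suspect,v1) N0.N2=(suspect,v1) N0.N3=(dead,v1) | N2.N0=(alive,v0) N2.N1=(suspect,v1) N2.N2=(suspect,v1) N2.N3=(dead,v1)
Op 10: gossip N2<->N1 -> N2.N0=(alive,v0) N2.N1=(suspect,v1) N2.N2=(suspect,v1) N2.N3=(dead,v1) | N1.N0=(alive,v0) N1.N1=(suspect,v1) N1.N2=(suspect,v1) N1.N3=(dead,v1)
Op 11: gossip N3<->N1 -> N3.N0=(alive,v0) N3.N1=(suspect,v1) N3.N2=(suspect,v1) N3.N3=(suspect,v1) | N1.N0=(alive,v0) N1.N1=(suspect,v1) N1.N2=(suspect,v1) N1.N3=(dead,v1)

Answer: N0=alive,0 N1=suspect,1 N2=suspect,1 N3=dead,1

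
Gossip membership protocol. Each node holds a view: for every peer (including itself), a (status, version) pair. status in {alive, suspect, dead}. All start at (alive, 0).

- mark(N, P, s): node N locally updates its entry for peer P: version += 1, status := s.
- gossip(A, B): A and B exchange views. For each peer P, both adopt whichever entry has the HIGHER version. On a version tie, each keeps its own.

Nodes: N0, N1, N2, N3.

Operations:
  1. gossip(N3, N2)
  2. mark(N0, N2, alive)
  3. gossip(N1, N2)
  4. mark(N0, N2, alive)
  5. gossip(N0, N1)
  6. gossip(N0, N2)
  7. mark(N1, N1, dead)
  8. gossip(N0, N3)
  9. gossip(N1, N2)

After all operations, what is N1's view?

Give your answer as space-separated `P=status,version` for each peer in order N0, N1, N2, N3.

Answer: N0=alive,0 N1=dead,1 N2=alive,2 N3=alive,0

Derivation:
Op 1: gossip N3<->N2 -> N3.N0=(alive,v0) N3.N1=(alive,v0) N3.N2=(alive,v0) N3.N3=(alive,v0) | N2.N0=(alive,v0) N2.N1=(alive,v0) N2.N2=(alive,v0) N2.N3=(alive,v0)
Op 2: N0 marks N2=alive -> (alive,v1)
Op 3: gossip N1<->N2 -> N1.N0=(alive,v0) N1.N1=(alive,v0) N1.N2=(alive,v0) N1.N3=(alive,v0) | N2.N0=(alive,v0) N2.N1=(alive,v0) N2.N2=(alive,v0) N2.N3=(alive,v0)
Op 4: N0 marks N2=alive -> (alive,v2)
Op 5: gossip N0<->N1 -> N0.N0=(alive,v0) N0.N1=(alive,v0) N0.N2=(alive,v2) N0.N3=(alive,v0) | N1.N0=(alive,v0) N1.N1=(alive,v0) N1.N2=(alive,v2) N1.N3=(alive,v0)
Op 6: gossip N0<->N2 -> N0.N0=(alive,v0) N0.N1=(alive,v0) N0.N2=(alive,v2) N0.N3=(alive,v0) | N2.N0=(alive,v0) N2.N1=(alive,v0) N2.N2=(alive,v2) N2.N3=(alive,v0)
Op 7: N1 marks N1=dead -> (dead,v1)
Op 8: gossip N0<->N3 -> N0.N0=(alive,v0) N0.N1=(alive,v0) N0.N2=(alive,v2) N0.N3=(alive,v0) | N3.N0=(alive,v0) N3.N1=(alive,v0) N3.N2=(alive,v2) N3.N3=(alive,v0)
Op 9: gossip N1<->N2 -> N1.N0=(alive,v0) N1.N1=(dead,v1) N1.N2=(alive,v2) N1.N3=(alive,v0) | N2.N0=(alive,v0) N2.N1=(dead,v1) N2.N2=(alive,v2) N2.N3=(alive,v0)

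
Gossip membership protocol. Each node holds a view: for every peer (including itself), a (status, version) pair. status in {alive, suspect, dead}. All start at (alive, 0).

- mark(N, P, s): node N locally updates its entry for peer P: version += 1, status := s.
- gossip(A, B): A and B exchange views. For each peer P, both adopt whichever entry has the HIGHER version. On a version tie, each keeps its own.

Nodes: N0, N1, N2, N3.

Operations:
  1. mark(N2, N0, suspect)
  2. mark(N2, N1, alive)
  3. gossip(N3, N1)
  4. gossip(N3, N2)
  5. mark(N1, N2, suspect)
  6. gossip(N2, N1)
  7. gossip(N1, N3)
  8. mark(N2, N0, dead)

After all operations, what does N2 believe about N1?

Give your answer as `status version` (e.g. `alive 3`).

Answer: alive 1

Derivation:
Op 1: N2 marks N0=suspect -> (suspect,v1)
Op 2: N2 marks N1=alive -> (alive,v1)
Op 3: gossip N3<->N1 -> N3.N0=(alive,v0) N3.N1=(alive,v0) N3.N2=(alive,v0) N3.N3=(alive,v0) | N1.N0=(alive,v0) N1.N1=(alive,v0) N1.N2=(alive,v0) N1.N3=(alive,v0)
Op 4: gossip N3<->N2 -> N3.N0=(suspect,v1) N3.N1=(alive,v1) N3.N2=(alive,v0) N3.N3=(alive,v0) | N2.N0=(suspect,v1) N2.N1=(alive,v1) N2.N2=(alive,v0) N2.N3=(alive,v0)
Op 5: N1 marks N2=suspect -> (suspect,v1)
Op 6: gossip N2<->N1 -> N2.N0=(suspect,v1) N2.N1=(alive,v1) N2.N2=(suspect,v1) N2.N3=(alive,v0) | N1.N0=(suspect,v1) N1.N1=(alive,v1) N1.N2=(suspect,v1) N1.N3=(alive,v0)
Op 7: gossip N1<->N3 -> N1.N0=(suspect,v1) N1.N1=(alive,v1) N1.N2=(suspect,v1) N1.N3=(alive,v0) | N3.N0=(suspect,v1) N3.N1=(alive,v1) N3.N2=(suspect,v1) N3.N3=(alive,v0)
Op 8: N2 marks N0=dead -> (dead,v2)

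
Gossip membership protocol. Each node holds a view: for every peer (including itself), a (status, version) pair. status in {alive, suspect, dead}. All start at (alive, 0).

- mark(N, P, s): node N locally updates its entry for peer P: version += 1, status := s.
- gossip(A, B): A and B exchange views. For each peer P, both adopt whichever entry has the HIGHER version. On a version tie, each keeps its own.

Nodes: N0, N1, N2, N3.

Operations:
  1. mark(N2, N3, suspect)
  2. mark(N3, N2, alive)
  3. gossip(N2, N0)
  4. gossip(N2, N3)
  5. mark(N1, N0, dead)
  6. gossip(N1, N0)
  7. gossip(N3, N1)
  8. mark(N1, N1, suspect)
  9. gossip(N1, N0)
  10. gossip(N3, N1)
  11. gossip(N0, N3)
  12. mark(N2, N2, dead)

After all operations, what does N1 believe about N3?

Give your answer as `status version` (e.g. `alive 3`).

Op 1: N2 marks N3=suspect -> (suspect,v1)
Op 2: N3 marks N2=alive -> (alive,v1)
Op 3: gossip N2<->N0 -> N2.N0=(alive,v0) N2.N1=(alive,v0) N2.N2=(alive,v0) N2.N3=(suspect,v1) | N0.N0=(alive,v0) N0.N1=(alive,v0) N0.N2=(alive,v0) N0.N3=(suspect,v1)
Op 4: gossip N2<->N3 -> N2.N0=(alive,v0) N2.N1=(alive,v0) N2.N2=(alive,v1) N2.N3=(suspect,v1) | N3.N0=(alive,v0) N3.N1=(alive,v0) N3.N2=(alive,v1) N3.N3=(suspect,v1)
Op 5: N1 marks N0=dead -> (dead,v1)
Op 6: gossip N1<->N0 -> N1.N0=(dead,v1) N1.N1=(alive,v0) N1.N2=(alive,v0) N1.N3=(suspect,v1) | N0.N0=(dead,v1) N0.N1=(alive,v0) N0.N2=(alive,v0) N0.N3=(suspect,v1)
Op 7: gossip N3<->N1 -> N3.N0=(dead,v1) N3.N1=(alive,v0) N3.N2=(alive,v1) N3.N3=(suspect,v1) | N1.N0=(dead,v1) N1.N1=(alive,v0) N1.N2=(alive,v1) N1.N3=(suspect,v1)
Op 8: N1 marks N1=suspect -> (suspect,v1)
Op 9: gossip N1<->N0 -> N1.N0=(dead,v1) N1.N1=(suspect,v1) N1.N2=(alive,v1) N1.N3=(suspect,v1) | N0.N0=(dead,v1) N0.N1=(suspect,v1) N0.N2=(alive,v1) N0.N3=(suspect,v1)
Op 10: gossip N3<->N1 -> N3.N0=(dead,v1) N3.N1=(suspect,v1) N3.N2=(alive,v1) N3.N3=(suspect,v1) | N1.N0=(dead,v1) N1.N1=(suspect,v1) N1.N2=(alive,v1) N1.N3=(suspect,v1)
Op 11: gossip N0<->N3 -> N0.N0=(dead,v1) N0.N1=(suspect,v1) N0.N2=(alive,v1) N0.N3=(suspect,v1) | N3.N0=(dead,v1) N3.N1=(suspect,v1) N3.N2=(alive,v1) N3.N3=(suspect,v1)
Op 12: N2 marks N2=dead -> (dead,v2)

Answer: suspect 1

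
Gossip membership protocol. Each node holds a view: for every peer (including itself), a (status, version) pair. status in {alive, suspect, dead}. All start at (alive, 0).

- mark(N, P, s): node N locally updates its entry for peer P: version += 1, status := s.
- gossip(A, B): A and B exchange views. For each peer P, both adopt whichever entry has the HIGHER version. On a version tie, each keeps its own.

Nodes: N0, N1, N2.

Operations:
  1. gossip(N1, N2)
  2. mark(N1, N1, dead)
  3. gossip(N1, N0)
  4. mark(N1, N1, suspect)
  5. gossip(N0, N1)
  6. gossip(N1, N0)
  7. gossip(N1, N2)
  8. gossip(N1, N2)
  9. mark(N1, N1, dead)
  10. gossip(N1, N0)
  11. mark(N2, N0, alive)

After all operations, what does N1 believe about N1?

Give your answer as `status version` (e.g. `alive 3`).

Answer: dead 3

Derivation:
Op 1: gossip N1<->N2 -> N1.N0=(alive,v0) N1.N1=(alive,v0) N1.N2=(alive,v0) | N2.N0=(alive,v0) N2.N1=(alive,v0) N2.N2=(alive,v0)
Op 2: N1 marks N1=dead -> (dead,v1)
Op 3: gossip N1<->N0 -> N1.N0=(alive,v0) N1.N1=(dead,v1) N1.N2=(alive,v0) | N0.N0=(alive,v0) N0.N1=(dead,v1) N0.N2=(alive,v0)
Op 4: N1 marks N1=suspect -> (suspect,v2)
Op 5: gossip N0<->N1 -> N0.N0=(alive,v0) N0.N1=(suspect,v2) N0.N2=(alive,v0) | N1.N0=(alive,v0) N1.N1=(suspect,v2) N1.N2=(alive,v0)
Op 6: gossip N1<->N0 -> N1.N0=(alive,v0) N1.N1=(suspect,v2) N1.N2=(alive,v0) | N0.N0=(alive,v0) N0.N1=(suspect,v2) N0.N2=(alive,v0)
Op 7: gossip N1<->N2 -> N1.N0=(alive,v0) N1.N1=(suspect,v2) N1.N2=(alive,v0) | N2.N0=(alive,v0) N2.N1=(suspect,v2) N2.N2=(alive,v0)
Op 8: gossip N1<->N2 -> N1.N0=(alive,v0) N1.N1=(suspect,v2) N1.N2=(alive,v0) | N2.N0=(alive,v0) N2.N1=(suspect,v2) N2.N2=(alive,v0)
Op 9: N1 marks N1=dead -> (dead,v3)
Op 10: gossip N1<->N0 -> N1.N0=(alive,v0) N1.N1=(dead,v3) N1.N2=(alive,v0) | N0.N0=(alive,v0) N0.N1=(dead,v3) N0.N2=(alive,v0)
Op 11: N2 marks N0=alive -> (alive,v1)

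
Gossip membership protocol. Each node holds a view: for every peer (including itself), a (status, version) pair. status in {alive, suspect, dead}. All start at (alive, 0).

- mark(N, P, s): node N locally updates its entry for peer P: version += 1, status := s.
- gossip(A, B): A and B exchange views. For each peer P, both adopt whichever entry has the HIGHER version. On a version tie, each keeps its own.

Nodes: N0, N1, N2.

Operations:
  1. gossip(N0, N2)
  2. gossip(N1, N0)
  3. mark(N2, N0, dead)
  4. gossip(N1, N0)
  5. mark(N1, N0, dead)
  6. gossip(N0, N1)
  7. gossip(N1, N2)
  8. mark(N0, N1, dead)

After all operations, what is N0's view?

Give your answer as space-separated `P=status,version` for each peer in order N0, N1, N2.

Op 1: gossip N0<->N2 -> N0.N0=(alive,v0) N0.N1=(alive,v0) N0.N2=(alive,v0) | N2.N0=(alive,v0) N2.N1=(alive,v0) N2.N2=(alive,v0)
Op 2: gossip N1<->N0 -> N1.N0=(alive,v0) N1.N1=(alive,v0) N1.N2=(alive,v0) | N0.N0=(alive,v0) N0.N1=(alive,v0) N0.N2=(alive,v0)
Op 3: N2 marks N0=dead -> (dead,v1)
Op 4: gossip N1<->N0 -> N1.N0=(alive,v0) N1.N1=(alive,v0) N1.N2=(alive,v0) | N0.N0=(alive,v0) N0.N1=(alive,v0) N0.N2=(alive,v0)
Op 5: N1 marks N0=dead -> (dead,v1)
Op 6: gossip N0<->N1 -> N0.N0=(dead,v1) N0.N1=(alive,v0) N0.N2=(alive,v0) | N1.N0=(dead,v1) N1.N1=(alive,v0) N1.N2=(alive,v0)
Op 7: gossip N1<->N2 -> N1.N0=(dead,v1) N1.N1=(alive,v0) N1.N2=(alive,v0) | N2.N0=(dead,v1) N2.N1=(alive,v0) N2.N2=(alive,v0)
Op 8: N0 marks N1=dead -> (dead,v1)

Answer: N0=dead,1 N1=dead,1 N2=alive,0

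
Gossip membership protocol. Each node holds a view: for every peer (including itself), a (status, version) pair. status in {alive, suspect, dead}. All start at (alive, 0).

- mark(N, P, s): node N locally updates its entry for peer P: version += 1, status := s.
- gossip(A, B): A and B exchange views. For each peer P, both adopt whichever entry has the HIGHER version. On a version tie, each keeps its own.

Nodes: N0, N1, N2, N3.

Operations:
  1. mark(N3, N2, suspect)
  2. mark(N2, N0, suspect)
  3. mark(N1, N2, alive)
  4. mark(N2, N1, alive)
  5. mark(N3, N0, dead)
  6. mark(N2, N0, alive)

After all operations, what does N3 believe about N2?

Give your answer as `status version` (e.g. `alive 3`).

Answer: suspect 1

Derivation:
Op 1: N3 marks N2=suspect -> (suspect,v1)
Op 2: N2 marks N0=suspect -> (suspect,v1)
Op 3: N1 marks N2=alive -> (alive,v1)
Op 4: N2 marks N1=alive -> (alive,v1)
Op 5: N3 marks N0=dead -> (dead,v1)
Op 6: N2 marks N0=alive -> (alive,v2)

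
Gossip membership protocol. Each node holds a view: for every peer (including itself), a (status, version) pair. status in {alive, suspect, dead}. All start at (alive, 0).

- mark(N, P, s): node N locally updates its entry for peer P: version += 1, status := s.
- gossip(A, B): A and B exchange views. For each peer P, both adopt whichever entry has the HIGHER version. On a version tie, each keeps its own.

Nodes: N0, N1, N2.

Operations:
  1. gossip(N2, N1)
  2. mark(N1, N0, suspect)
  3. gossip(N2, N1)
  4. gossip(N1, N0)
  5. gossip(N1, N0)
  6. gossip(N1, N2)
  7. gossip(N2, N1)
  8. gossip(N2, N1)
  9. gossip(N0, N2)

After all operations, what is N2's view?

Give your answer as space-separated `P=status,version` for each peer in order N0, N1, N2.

Answer: N0=suspect,1 N1=alive,0 N2=alive,0

Derivation:
Op 1: gossip N2<->N1 -> N2.N0=(alive,v0) N2.N1=(alive,v0) N2.N2=(alive,v0) | N1.N0=(alive,v0) N1.N1=(alive,v0) N1.N2=(alive,v0)
Op 2: N1 marks N0=suspect -> (suspect,v1)
Op 3: gossip N2<->N1 -> N2.N0=(suspect,v1) N2.N1=(alive,v0) N2.N2=(alive,v0) | N1.N0=(suspect,v1) N1.N1=(alive,v0) N1.N2=(alive,v0)
Op 4: gossip N1<->N0 -> N1.N0=(suspect,v1) N1.N1=(alive,v0) N1.N2=(alive,v0) | N0.N0=(suspect,v1) N0.N1=(alive,v0) N0.N2=(alive,v0)
Op 5: gossip N1<->N0 -> N1.N0=(suspect,v1) N1.N1=(alive,v0) N1.N2=(alive,v0) | N0.N0=(suspect,v1) N0.N1=(alive,v0) N0.N2=(alive,v0)
Op 6: gossip N1<->N2 -> N1.N0=(suspect,v1) N1.N1=(alive,v0) N1.N2=(alive,v0) | N2.N0=(suspect,v1) N2.N1=(alive,v0) N2.N2=(alive,v0)
Op 7: gossip N2<->N1 -> N2.N0=(suspect,v1) N2.N1=(alive,v0) N2.N2=(alive,v0) | N1.N0=(suspect,v1) N1.N1=(alive,v0) N1.N2=(alive,v0)
Op 8: gossip N2<->N1 -> N2.N0=(suspect,v1) N2.N1=(alive,v0) N2.N2=(alive,v0) | N1.N0=(suspect,v1) N1.N1=(alive,v0) N1.N2=(alive,v0)
Op 9: gossip N0<->N2 -> N0.N0=(suspect,v1) N0.N1=(alive,v0) N0.N2=(alive,v0) | N2.N0=(suspect,v1) N2.N1=(alive,v0) N2.N2=(alive,v0)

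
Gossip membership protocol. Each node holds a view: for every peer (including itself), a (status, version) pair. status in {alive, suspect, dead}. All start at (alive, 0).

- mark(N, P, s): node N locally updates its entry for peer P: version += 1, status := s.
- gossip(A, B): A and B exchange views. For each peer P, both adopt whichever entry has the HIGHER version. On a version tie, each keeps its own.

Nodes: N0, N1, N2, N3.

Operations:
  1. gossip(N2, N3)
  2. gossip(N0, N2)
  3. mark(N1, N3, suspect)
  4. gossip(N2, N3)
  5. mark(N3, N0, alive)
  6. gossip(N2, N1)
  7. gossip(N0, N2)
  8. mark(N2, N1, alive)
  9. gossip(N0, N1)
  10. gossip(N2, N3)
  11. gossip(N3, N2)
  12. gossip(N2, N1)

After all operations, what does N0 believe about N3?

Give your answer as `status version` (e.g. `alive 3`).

Op 1: gossip N2<->N3 -> N2.N0=(alive,v0) N2.N1=(alive,v0) N2.N2=(alive,v0) N2.N3=(alive,v0) | N3.N0=(alive,v0) N3.N1=(alive,v0) N3.N2=(alive,v0) N3.N3=(alive,v0)
Op 2: gossip N0<->N2 -> N0.N0=(alive,v0) N0.N1=(alive,v0) N0.N2=(alive,v0) N0.N3=(alive,v0) | N2.N0=(alive,v0) N2.N1=(alive,v0) N2.N2=(alive,v0) N2.N3=(alive,v0)
Op 3: N1 marks N3=suspect -> (suspect,v1)
Op 4: gossip N2<->N3 -> N2.N0=(alive,v0) N2.N1=(alive,v0) N2.N2=(alive,v0) N2.N3=(alive,v0) | N3.N0=(alive,v0) N3.N1=(alive,v0) N3.N2=(alive,v0) N3.N3=(alive,v0)
Op 5: N3 marks N0=alive -> (alive,v1)
Op 6: gossip N2<->N1 -> N2.N0=(alive,v0) N2.N1=(alive,v0) N2.N2=(alive,v0) N2.N3=(suspect,v1) | N1.N0=(alive,v0) N1.N1=(alive,v0) N1.N2=(alive,v0) N1.N3=(suspect,v1)
Op 7: gossip N0<->N2 -> N0.N0=(alive,v0) N0.N1=(alive,v0) N0.N2=(alive,v0) N0.N3=(suspect,v1) | N2.N0=(alive,v0) N2.N1=(alive,v0) N2.N2=(alive,v0) N2.N3=(suspect,v1)
Op 8: N2 marks N1=alive -> (alive,v1)
Op 9: gossip N0<->N1 -> N0.N0=(alive,v0) N0.N1=(alive,v0) N0.N2=(alive,v0) N0.N3=(suspect,v1) | N1.N0=(alive,v0) N1.N1=(alive,v0) N1.N2=(alive,v0) N1.N3=(suspect,v1)
Op 10: gossip N2<->N3 -> N2.N0=(alive,v1) N2.N1=(alive,v1) N2.N2=(alive,v0) N2.N3=(suspect,v1) | N3.N0=(alive,v1) N3.N1=(alive,v1) N3.N2=(alive,v0) N3.N3=(suspect,v1)
Op 11: gossip N3<->N2 -> N3.N0=(alive,v1) N3.N1=(alive,v1) N3.N2=(alive,v0) N3.N3=(suspect,v1) | N2.N0=(alive,v1) N2.N1=(alive,v1) N2.N2=(alive,v0) N2.N3=(suspect,v1)
Op 12: gossip N2<->N1 -> N2.N0=(alive,v1) N2.N1=(alive,v1) N2.N2=(alive,v0) N2.N3=(suspect,v1) | N1.N0=(alive,v1) N1.N1=(alive,v1) N1.N2=(alive,v0) N1.N3=(suspect,v1)

Answer: suspect 1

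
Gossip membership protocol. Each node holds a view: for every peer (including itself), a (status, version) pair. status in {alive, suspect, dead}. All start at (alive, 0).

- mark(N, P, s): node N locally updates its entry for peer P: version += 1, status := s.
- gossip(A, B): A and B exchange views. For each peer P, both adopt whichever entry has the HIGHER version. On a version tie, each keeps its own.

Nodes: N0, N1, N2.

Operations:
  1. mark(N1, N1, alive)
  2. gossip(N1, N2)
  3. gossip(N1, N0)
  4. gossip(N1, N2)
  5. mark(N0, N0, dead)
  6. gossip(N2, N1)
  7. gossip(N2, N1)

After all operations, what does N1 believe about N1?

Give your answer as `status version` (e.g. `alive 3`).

Op 1: N1 marks N1=alive -> (alive,v1)
Op 2: gossip N1<->N2 -> N1.N0=(alive,v0) N1.N1=(alive,v1) N1.N2=(alive,v0) | N2.N0=(alive,v0) N2.N1=(alive,v1) N2.N2=(alive,v0)
Op 3: gossip N1<->N0 -> N1.N0=(alive,v0) N1.N1=(alive,v1) N1.N2=(alive,v0) | N0.N0=(alive,v0) N0.N1=(alive,v1) N0.N2=(alive,v0)
Op 4: gossip N1<->N2 -> N1.N0=(alive,v0) N1.N1=(alive,v1) N1.N2=(alive,v0) | N2.N0=(alive,v0) N2.N1=(alive,v1) N2.N2=(alive,v0)
Op 5: N0 marks N0=dead -> (dead,v1)
Op 6: gossip N2<->N1 -> N2.N0=(alive,v0) N2.N1=(alive,v1) N2.N2=(alive,v0) | N1.N0=(alive,v0) N1.N1=(alive,v1) N1.N2=(alive,v0)
Op 7: gossip N2<->N1 -> N2.N0=(alive,v0) N2.N1=(alive,v1) N2.N2=(alive,v0) | N1.N0=(alive,v0) N1.N1=(alive,v1) N1.N2=(alive,v0)

Answer: alive 1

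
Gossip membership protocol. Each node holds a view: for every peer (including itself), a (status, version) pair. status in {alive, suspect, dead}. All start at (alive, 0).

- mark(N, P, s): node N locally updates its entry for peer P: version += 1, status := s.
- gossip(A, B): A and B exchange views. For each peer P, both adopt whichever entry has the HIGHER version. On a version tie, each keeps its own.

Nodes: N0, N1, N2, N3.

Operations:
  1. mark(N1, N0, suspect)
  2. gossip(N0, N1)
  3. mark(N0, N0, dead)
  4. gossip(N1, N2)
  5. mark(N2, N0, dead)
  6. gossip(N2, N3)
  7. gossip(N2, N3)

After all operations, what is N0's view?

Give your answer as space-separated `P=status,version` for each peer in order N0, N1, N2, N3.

Answer: N0=dead,2 N1=alive,0 N2=alive,0 N3=alive,0

Derivation:
Op 1: N1 marks N0=suspect -> (suspect,v1)
Op 2: gossip N0<->N1 -> N0.N0=(suspect,v1) N0.N1=(alive,v0) N0.N2=(alive,v0) N0.N3=(alive,v0) | N1.N0=(suspect,v1) N1.N1=(alive,v0) N1.N2=(alive,v0) N1.N3=(alive,v0)
Op 3: N0 marks N0=dead -> (dead,v2)
Op 4: gossip N1<->N2 -> N1.N0=(suspect,v1) N1.N1=(alive,v0) N1.N2=(alive,v0) N1.N3=(alive,v0) | N2.N0=(suspect,v1) N2.N1=(alive,v0) N2.N2=(alive,v0) N2.N3=(alive,v0)
Op 5: N2 marks N0=dead -> (dead,v2)
Op 6: gossip N2<->N3 -> N2.N0=(dead,v2) N2.N1=(alive,v0) N2.N2=(alive,v0) N2.N3=(alive,v0) | N3.N0=(dead,v2) N3.N1=(alive,v0) N3.N2=(alive,v0) N3.N3=(alive,v0)
Op 7: gossip N2<->N3 -> N2.N0=(dead,v2) N2.N1=(alive,v0) N2.N2=(alive,v0) N2.N3=(alive,v0) | N3.N0=(dead,v2) N3.N1=(alive,v0) N3.N2=(alive,v0) N3.N3=(alive,v0)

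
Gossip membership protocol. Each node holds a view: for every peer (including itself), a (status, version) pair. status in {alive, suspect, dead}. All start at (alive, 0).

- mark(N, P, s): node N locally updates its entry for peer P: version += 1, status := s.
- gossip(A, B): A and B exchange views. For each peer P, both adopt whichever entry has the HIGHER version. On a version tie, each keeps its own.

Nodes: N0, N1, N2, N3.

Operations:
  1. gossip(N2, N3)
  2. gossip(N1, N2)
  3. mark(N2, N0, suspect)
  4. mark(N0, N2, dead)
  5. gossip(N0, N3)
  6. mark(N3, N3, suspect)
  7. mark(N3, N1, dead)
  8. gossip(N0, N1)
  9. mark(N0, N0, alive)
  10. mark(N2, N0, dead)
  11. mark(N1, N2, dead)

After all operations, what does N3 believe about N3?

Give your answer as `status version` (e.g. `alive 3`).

Answer: suspect 1

Derivation:
Op 1: gossip N2<->N3 -> N2.N0=(alive,v0) N2.N1=(alive,v0) N2.N2=(alive,v0) N2.N3=(alive,v0) | N3.N0=(alive,v0) N3.N1=(alive,v0) N3.N2=(alive,v0) N3.N3=(alive,v0)
Op 2: gossip N1<->N2 -> N1.N0=(alive,v0) N1.N1=(alive,v0) N1.N2=(alive,v0) N1.N3=(alive,v0) | N2.N0=(alive,v0) N2.N1=(alive,v0) N2.N2=(alive,v0) N2.N3=(alive,v0)
Op 3: N2 marks N0=suspect -> (suspect,v1)
Op 4: N0 marks N2=dead -> (dead,v1)
Op 5: gossip N0<->N3 -> N0.N0=(alive,v0) N0.N1=(alive,v0) N0.N2=(dead,v1) N0.N3=(alive,v0) | N3.N0=(alive,v0) N3.N1=(alive,v0) N3.N2=(dead,v1) N3.N3=(alive,v0)
Op 6: N3 marks N3=suspect -> (suspect,v1)
Op 7: N3 marks N1=dead -> (dead,v1)
Op 8: gossip N0<->N1 -> N0.N0=(alive,v0) N0.N1=(alive,v0) N0.N2=(dead,v1) N0.N3=(alive,v0) | N1.N0=(alive,v0) N1.N1=(alive,v0) N1.N2=(dead,v1) N1.N3=(alive,v0)
Op 9: N0 marks N0=alive -> (alive,v1)
Op 10: N2 marks N0=dead -> (dead,v2)
Op 11: N1 marks N2=dead -> (dead,v2)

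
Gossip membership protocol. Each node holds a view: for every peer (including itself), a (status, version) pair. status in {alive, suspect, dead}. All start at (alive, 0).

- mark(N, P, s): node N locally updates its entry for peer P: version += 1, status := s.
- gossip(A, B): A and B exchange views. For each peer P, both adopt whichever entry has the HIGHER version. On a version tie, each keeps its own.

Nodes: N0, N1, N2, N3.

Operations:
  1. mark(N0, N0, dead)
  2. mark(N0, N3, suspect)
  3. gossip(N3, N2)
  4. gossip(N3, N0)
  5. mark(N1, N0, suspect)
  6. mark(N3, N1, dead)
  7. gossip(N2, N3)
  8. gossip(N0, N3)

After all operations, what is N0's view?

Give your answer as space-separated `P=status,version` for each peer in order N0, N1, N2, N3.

Op 1: N0 marks N0=dead -> (dead,v1)
Op 2: N0 marks N3=suspect -> (suspect,v1)
Op 3: gossip N3<->N2 -> N3.N0=(alive,v0) N3.N1=(alive,v0) N3.N2=(alive,v0) N3.N3=(alive,v0) | N2.N0=(alive,v0) N2.N1=(alive,v0) N2.N2=(alive,v0) N2.N3=(alive,v0)
Op 4: gossip N3<->N0 -> N3.N0=(dead,v1) N3.N1=(alive,v0) N3.N2=(alive,v0) N3.N3=(suspect,v1) | N0.N0=(dead,v1) N0.N1=(alive,v0) N0.N2=(alive,v0) N0.N3=(suspect,v1)
Op 5: N1 marks N0=suspect -> (suspect,v1)
Op 6: N3 marks N1=dead -> (dead,v1)
Op 7: gossip N2<->N3 -> N2.N0=(dead,v1) N2.N1=(dead,v1) N2.N2=(alive,v0) N2.N3=(suspect,v1) | N3.N0=(dead,v1) N3.N1=(dead,v1) N3.N2=(alive,v0) N3.N3=(suspect,v1)
Op 8: gossip N0<->N3 -> N0.N0=(dead,v1) N0.N1=(dead,v1) N0.N2=(alive,v0) N0.N3=(suspect,v1) | N3.N0=(dead,v1) N3.N1=(dead,v1) N3.N2=(alive,v0) N3.N3=(suspect,v1)

Answer: N0=dead,1 N1=dead,1 N2=alive,0 N3=suspect,1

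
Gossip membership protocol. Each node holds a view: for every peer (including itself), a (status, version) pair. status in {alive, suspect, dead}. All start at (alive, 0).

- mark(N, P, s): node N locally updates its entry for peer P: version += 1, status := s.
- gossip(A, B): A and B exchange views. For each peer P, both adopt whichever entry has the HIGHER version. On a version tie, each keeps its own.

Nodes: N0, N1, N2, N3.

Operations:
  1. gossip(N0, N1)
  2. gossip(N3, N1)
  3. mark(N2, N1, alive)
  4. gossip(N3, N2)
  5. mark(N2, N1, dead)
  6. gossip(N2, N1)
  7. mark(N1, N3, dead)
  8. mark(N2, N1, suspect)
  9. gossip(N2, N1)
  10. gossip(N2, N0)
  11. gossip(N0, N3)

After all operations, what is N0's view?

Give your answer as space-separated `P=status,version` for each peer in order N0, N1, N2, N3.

Op 1: gossip N0<->N1 -> N0.N0=(alive,v0) N0.N1=(alive,v0) N0.N2=(alive,v0) N0.N3=(alive,v0) | N1.N0=(alive,v0) N1.N1=(alive,v0) N1.N2=(alive,v0) N1.N3=(alive,v0)
Op 2: gossip N3<->N1 -> N3.N0=(alive,v0) N3.N1=(alive,v0) N3.N2=(alive,v0) N3.N3=(alive,v0) | N1.N0=(alive,v0) N1.N1=(alive,v0) N1.N2=(alive,v0) N1.N3=(alive,v0)
Op 3: N2 marks N1=alive -> (alive,v1)
Op 4: gossip N3<->N2 -> N3.N0=(alive,v0) N3.N1=(alive,v1) N3.N2=(alive,v0) N3.N3=(alive,v0) | N2.N0=(alive,v0) N2.N1=(alive,v1) N2.N2=(alive,v0) N2.N3=(alive,v0)
Op 5: N2 marks N1=dead -> (dead,v2)
Op 6: gossip N2<->N1 -> N2.N0=(alive,v0) N2.N1=(dead,v2) N2.N2=(alive,v0) N2.N3=(alive,v0) | N1.N0=(alive,v0) N1.N1=(dead,v2) N1.N2=(alive,v0) N1.N3=(alive,v0)
Op 7: N1 marks N3=dead -> (dead,v1)
Op 8: N2 marks N1=suspect -> (suspect,v3)
Op 9: gossip N2<->N1 -> N2.N0=(alive,v0) N2.N1=(suspect,v3) N2.N2=(alive,v0) N2.N3=(dead,v1) | N1.N0=(alive,v0) N1.N1=(suspect,v3) N1.N2=(alive,v0) N1.N3=(dead,v1)
Op 10: gossip N2<->N0 -> N2.N0=(alive,v0) N2.N1=(suspect,v3) N2.N2=(alive,v0) N2.N3=(dead,v1) | N0.N0=(alive,v0) N0.N1=(suspect,v3) N0.N2=(alive,v0) N0.N3=(dead,v1)
Op 11: gossip N0<->N3 -> N0.N0=(alive,v0) N0.N1=(suspect,v3) N0.N2=(alive,v0) N0.N3=(dead,v1) | N3.N0=(alive,v0) N3.N1=(suspect,v3) N3.N2=(alive,v0) N3.N3=(dead,v1)

Answer: N0=alive,0 N1=suspect,3 N2=alive,0 N3=dead,1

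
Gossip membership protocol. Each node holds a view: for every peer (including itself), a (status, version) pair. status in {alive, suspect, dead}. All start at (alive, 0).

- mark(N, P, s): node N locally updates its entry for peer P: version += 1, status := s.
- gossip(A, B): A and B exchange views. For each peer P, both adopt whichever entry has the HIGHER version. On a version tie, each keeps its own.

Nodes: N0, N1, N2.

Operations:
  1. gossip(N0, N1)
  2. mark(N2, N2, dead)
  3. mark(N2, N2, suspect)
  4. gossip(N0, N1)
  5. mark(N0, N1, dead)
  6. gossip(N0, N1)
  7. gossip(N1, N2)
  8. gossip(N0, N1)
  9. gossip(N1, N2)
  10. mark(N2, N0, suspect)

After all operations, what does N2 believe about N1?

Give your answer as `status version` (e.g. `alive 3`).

Answer: dead 1

Derivation:
Op 1: gossip N0<->N1 -> N0.N0=(alive,v0) N0.N1=(alive,v0) N0.N2=(alive,v0) | N1.N0=(alive,v0) N1.N1=(alive,v0) N1.N2=(alive,v0)
Op 2: N2 marks N2=dead -> (dead,v1)
Op 3: N2 marks N2=suspect -> (suspect,v2)
Op 4: gossip N0<->N1 -> N0.N0=(alive,v0) N0.N1=(alive,v0) N0.N2=(alive,v0) | N1.N0=(alive,v0) N1.N1=(alive,v0) N1.N2=(alive,v0)
Op 5: N0 marks N1=dead -> (dead,v1)
Op 6: gossip N0<->N1 -> N0.N0=(alive,v0) N0.N1=(dead,v1) N0.N2=(alive,v0) | N1.N0=(alive,v0) N1.N1=(dead,v1) N1.N2=(alive,v0)
Op 7: gossip N1<->N2 -> N1.N0=(alive,v0) N1.N1=(dead,v1) N1.N2=(suspect,v2) | N2.N0=(alive,v0) N2.N1=(dead,v1) N2.N2=(suspect,v2)
Op 8: gossip N0<->N1 -> N0.N0=(alive,v0) N0.N1=(dead,v1) N0.N2=(suspect,v2) | N1.N0=(alive,v0) N1.N1=(dead,v1) N1.N2=(suspect,v2)
Op 9: gossip N1<->N2 -> N1.N0=(alive,v0) N1.N1=(dead,v1) N1.N2=(suspect,v2) | N2.N0=(alive,v0) N2.N1=(dead,v1) N2.N2=(suspect,v2)
Op 10: N2 marks N0=suspect -> (suspect,v1)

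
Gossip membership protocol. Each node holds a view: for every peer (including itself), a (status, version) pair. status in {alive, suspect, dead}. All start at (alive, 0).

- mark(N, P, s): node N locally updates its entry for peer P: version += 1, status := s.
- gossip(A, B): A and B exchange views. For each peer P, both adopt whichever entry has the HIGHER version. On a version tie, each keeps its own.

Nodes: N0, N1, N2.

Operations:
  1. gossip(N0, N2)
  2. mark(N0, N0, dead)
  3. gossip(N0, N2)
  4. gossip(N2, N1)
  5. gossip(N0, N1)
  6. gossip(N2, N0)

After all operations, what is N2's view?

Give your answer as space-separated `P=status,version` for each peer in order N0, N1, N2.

Op 1: gossip N0<->N2 -> N0.N0=(alive,v0) N0.N1=(alive,v0) N0.N2=(alive,v0) | N2.N0=(alive,v0) N2.N1=(alive,v0) N2.N2=(alive,v0)
Op 2: N0 marks N0=dead -> (dead,v1)
Op 3: gossip N0<->N2 -> N0.N0=(dead,v1) N0.N1=(alive,v0) N0.N2=(alive,v0) | N2.N0=(dead,v1) N2.N1=(alive,v0) N2.N2=(alive,v0)
Op 4: gossip N2<->N1 -> N2.N0=(dead,v1) N2.N1=(alive,v0) N2.N2=(alive,v0) | N1.N0=(dead,v1) N1.N1=(alive,v0) N1.N2=(alive,v0)
Op 5: gossip N0<->N1 -> N0.N0=(dead,v1) N0.N1=(alive,v0) N0.N2=(alive,v0) | N1.N0=(dead,v1) N1.N1=(alive,v0) N1.N2=(alive,v0)
Op 6: gossip N2<->N0 -> N2.N0=(dead,v1) N2.N1=(alive,v0) N2.N2=(alive,v0) | N0.N0=(dead,v1) N0.N1=(alive,v0) N0.N2=(alive,v0)

Answer: N0=dead,1 N1=alive,0 N2=alive,0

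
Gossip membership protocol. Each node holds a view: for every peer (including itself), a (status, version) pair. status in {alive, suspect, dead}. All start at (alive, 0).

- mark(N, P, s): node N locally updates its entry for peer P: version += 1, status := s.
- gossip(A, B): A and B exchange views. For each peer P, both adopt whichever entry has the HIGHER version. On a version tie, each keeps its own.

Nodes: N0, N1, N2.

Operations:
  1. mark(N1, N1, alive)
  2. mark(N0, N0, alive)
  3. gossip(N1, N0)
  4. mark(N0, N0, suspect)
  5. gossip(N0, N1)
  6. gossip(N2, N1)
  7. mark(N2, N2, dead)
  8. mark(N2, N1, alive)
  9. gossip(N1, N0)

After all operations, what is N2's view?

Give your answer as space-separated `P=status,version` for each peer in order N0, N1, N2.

Answer: N0=suspect,2 N1=alive,2 N2=dead,1

Derivation:
Op 1: N1 marks N1=alive -> (alive,v1)
Op 2: N0 marks N0=alive -> (alive,v1)
Op 3: gossip N1<->N0 -> N1.N0=(alive,v1) N1.N1=(alive,v1) N1.N2=(alive,v0) | N0.N0=(alive,v1) N0.N1=(alive,v1) N0.N2=(alive,v0)
Op 4: N0 marks N0=suspect -> (suspect,v2)
Op 5: gossip N0<->N1 -> N0.N0=(suspect,v2) N0.N1=(alive,v1) N0.N2=(alive,v0) | N1.N0=(suspect,v2) N1.N1=(alive,v1) N1.N2=(alive,v0)
Op 6: gossip N2<->N1 -> N2.N0=(suspect,v2) N2.N1=(alive,v1) N2.N2=(alive,v0) | N1.N0=(suspect,v2) N1.N1=(alive,v1) N1.N2=(alive,v0)
Op 7: N2 marks N2=dead -> (dead,v1)
Op 8: N2 marks N1=alive -> (alive,v2)
Op 9: gossip N1<->N0 -> N1.N0=(suspect,v2) N1.N1=(alive,v1) N1.N2=(alive,v0) | N0.N0=(suspect,v2) N0.N1=(alive,v1) N0.N2=(alive,v0)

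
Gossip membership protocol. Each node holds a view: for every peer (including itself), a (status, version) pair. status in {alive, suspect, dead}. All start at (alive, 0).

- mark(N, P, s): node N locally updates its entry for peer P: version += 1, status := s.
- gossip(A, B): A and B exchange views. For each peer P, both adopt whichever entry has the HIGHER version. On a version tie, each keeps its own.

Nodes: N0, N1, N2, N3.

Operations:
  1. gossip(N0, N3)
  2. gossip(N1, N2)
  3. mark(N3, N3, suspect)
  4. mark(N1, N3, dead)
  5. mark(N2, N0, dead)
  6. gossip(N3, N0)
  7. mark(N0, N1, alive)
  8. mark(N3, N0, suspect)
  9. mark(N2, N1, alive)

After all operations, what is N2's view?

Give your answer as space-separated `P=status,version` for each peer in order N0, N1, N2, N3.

Op 1: gossip N0<->N3 -> N0.N0=(alive,v0) N0.N1=(alive,v0) N0.N2=(alive,v0) N0.N3=(alive,v0) | N3.N0=(alive,v0) N3.N1=(alive,v0) N3.N2=(alive,v0) N3.N3=(alive,v0)
Op 2: gossip N1<->N2 -> N1.N0=(alive,v0) N1.N1=(alive,v0) N1.N2=(alive,v0) N1.N3=(alive,v0) | N2.N0=(alive,v0) N2.N1=(alive,v0) N2.N2=(alive,v0) N2.N3=(alive,v0)
Op 3: N3 marks N3=suspect -> (suspect,v1)
Op 4: N1 marks N3=dead -> (dead,v1)
Op 5: N2 marks N0=dead -> (dead,v1)
Op 6: gossip N3<->N0 -> N3.N0=(alive,v0) N3.N1=(alive,v0) N3.N2=(alive,v0) N3.N3=(suspect,v1) | N0.N0=(alive,v0) N0.N1=(alive,v0) N0.N2=(alive,v0) N0.N3=(suspect,v1)
Op 7: N0 marks N1=alive -> (alive,v1)
Op 8: N3 marks N0=suspect -> (suspect,v1)
Op 9: N2 marks N1=alive -> (alive,v1)

Answer: N0=dead,1 N1=alive,1 N2=alive,0 N3=alive,0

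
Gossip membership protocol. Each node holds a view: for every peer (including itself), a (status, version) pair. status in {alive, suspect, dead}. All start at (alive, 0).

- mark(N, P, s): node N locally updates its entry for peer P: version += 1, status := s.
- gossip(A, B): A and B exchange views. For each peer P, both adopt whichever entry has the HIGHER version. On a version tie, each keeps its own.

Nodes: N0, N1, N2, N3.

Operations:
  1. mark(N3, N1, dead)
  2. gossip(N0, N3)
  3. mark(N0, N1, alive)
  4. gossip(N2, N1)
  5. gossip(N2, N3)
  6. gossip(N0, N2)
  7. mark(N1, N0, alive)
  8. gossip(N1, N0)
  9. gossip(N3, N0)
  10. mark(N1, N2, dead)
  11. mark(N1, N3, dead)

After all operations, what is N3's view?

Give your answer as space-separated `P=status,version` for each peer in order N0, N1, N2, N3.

Op 1: N3 marks N1=dead -> (dead,v1)
Op 2: gossip N0<->N3 -> N0.N0=(alive,v0) N0.N1=(dead,v1) N0.N2=(alive,v0) N0.N3=(alive,v0) | N3.N0=(alive,v0) N3.N1=(dead,v1) N3.N2=(alive,v0) N3.N3=(alive,v0)
Op 3: N0 marks N1=alive -> (alive,v2)
Op 4: gossip N2<->N1 -> N2.N0=(alive,v0) N2.N1=(alive,v0) N2.N2=(alive,v0) N2.N3=(alive,v0) | N1.N0=(alive,v0) N1.N1=(alive,v0) N1.N2=(alive,v0) N1.N3=(alive,v0)
Op 5: gossip N2<->N3 -> N2.N0=(alive,v0) N2.N1=(dead,v1) N2.N2=(alive,v0) N2.N3=(alive,v0) | N3.N0=(alive,v0) N3.N1=(dead,v1) N3.N2=(alive,v0) N3.N3=(alive,v0)
Op 6: gossip N0<->N2 -> N0.N0=(alive,v0) N0.N1=(alive,v2) N0.N2=(alive,v0) N0.N3=(alive,v0) | N2.N0=(alive,v0) N2.N1=(alive,v2) N2.N2=(alive,v0) N2.N3=(alive,v0)
Op 7: N1 marks N0=alive -> (alive,v1)
Op 8: gossip N1<->N0 -> N1.N0=(alive,v1) N1.N1=(alive,v2) N1.N2=(alive,v0) N1.N3=(alive,v0) | N0.N0=(alive,v1) N0.N1=(alive,v2) N0.N2=(alive,v0) N0.N3=(alive,v0)
Op 9: gossip N3<->N0 -> N3.N0=(alive,v1) N3.N1=(alive,v2) N3.N2=(alive,v0) N3.N3=(alive,v0) | N0.N0=(alive,v1) N0.N1=(alive,v2) N0.N2=(alive,v0) N0.N3=(alive,v0)
Op 10: N1 marks N2=dead -> (dead,v1)
Op 11: N1 marks N3=dead -> (dead,v1)

Answer: N0=alive,1 N1=alive,2 N2=alive,0 N3=alive,0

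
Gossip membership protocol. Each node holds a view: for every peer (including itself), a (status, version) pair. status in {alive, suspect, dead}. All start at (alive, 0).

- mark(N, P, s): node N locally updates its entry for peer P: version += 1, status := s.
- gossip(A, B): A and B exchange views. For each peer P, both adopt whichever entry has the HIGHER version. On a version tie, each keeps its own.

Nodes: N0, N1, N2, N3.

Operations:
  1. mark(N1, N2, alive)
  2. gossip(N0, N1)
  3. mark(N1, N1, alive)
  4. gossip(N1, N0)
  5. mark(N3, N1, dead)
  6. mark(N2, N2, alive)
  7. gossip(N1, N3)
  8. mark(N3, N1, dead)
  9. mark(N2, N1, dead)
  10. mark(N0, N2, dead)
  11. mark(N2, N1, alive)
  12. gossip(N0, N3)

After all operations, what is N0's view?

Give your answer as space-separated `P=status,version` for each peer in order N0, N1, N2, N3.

Op 1: N1 marks N2=alive -> (alive,v1)
Op 2: gossip N0<->N1 -> N0.N0=(alive,v0) N0.N1=(alive,v0) N0.N2=(alive,v1) N0.N3=(alive,v0) | N1.N0=(alive,v0) N1.N1=(alive,v0) N1.N2=(alive,v1) N1.N3=(alive,v0)
Op 3: N1 marks N1=alive -> (alive,v1)
Op 4: gossip N1<->N0 -> N1.N0=(alive,v0) N1.N1=(alive,v1) N1.N2=(alive,v1) N1.N3=(alive,v0) | N0.N0=(alive,v0) N0.N1=(alive,v1) N0.N2=(alive,v1) N0.N3=(alive,v0)
Op 5: N3 marks N1=dead -> (dead,v1)
Op 6: N2 marks N2=alive -> (alive,v1)
Op 7: gossip N1<->N3 -> N1.N0=(alive,v0) N1.N1=(alive,v1) N1.N2=(alive,v1) N1.N3=(alive,v0) | N3.N0=(alive,v0) N3.N1=(dead,v1) N3.N2=(alive,v1) N3.N3=(alive,v0)
Op 8: N3 marks N1=dead -> (dead,v2)
Op 9: N2 marks N1=dead -> (dead,v1)
Op 10: N0 marks N2=dead -> (dead,v2)
Op 11: N2 marks N1=alive -> (alive,v2)
Op 12: gossip N0<->N3 -> N0.N0=(alive,v0) N0.N1=(dead,v2) N0.N2=(dead,v2) N0.N3=(alive,v0) | N3.N0=(alive,v0) N3.N1=(dead,v2) N3.N2=(dead,v2) N3.N3=(alive,v0)

Answer: N0=alive,0 N1=dead,2 N2=dead,2 N3=alive,0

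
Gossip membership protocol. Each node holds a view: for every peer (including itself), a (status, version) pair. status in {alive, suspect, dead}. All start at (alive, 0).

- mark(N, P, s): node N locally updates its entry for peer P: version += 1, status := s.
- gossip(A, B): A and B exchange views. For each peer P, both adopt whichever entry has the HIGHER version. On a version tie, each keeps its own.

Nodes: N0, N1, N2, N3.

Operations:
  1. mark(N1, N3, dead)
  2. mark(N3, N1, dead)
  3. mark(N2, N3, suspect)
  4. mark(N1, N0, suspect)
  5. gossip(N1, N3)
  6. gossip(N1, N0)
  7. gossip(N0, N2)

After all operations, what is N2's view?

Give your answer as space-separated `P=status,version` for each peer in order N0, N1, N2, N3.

Op 1: N1 marks N3=dead -> (dead,v1)
Op 2: N3 marks N1=dead -> (dead,v1)
Op 3: N2 marks N3=suspect -> (suspect,v1)
Op 4: N1 marks N0=suspect -> (suspect,v1)
Op 5: gossip N1<->N3 -> N1.N0=(suspect,v1) N1.N1=(dead,v1) N1.N2=(alive,v0) N1.N3=(dead,v1) | N3.N0=(suspect,v1) N3.N1=(dead,v1) N3.N2=(alive,v0) N3.N3=(dead,v1)
Op 6: gossip N1<->N0 -> N1.N0=(suspect,v1) N1.N1=(dead,v1) N1.N2=(alive,v0) N1.N3=(dead,v1) | N0.N0=(suspect,v1) N0.N1=(dead,v1) N0.N2=(alive,v0) N0.N3=(dead,v1)
Op 7: gossip N0<->N2 -> N0.N0=(suspect,v1) N0.N1=(dead,v1) N0.N2=(alive,v0) N0.N3=(dead,v1) | N2.N0=(suspect,v1) N2.N1=(dead,v1) N2.N2=(alive,v0) N2.N3=(suspect,v1)

Answer: N0=suspect,1 N1=dead,1 N2=alive,0 N3=suspect,1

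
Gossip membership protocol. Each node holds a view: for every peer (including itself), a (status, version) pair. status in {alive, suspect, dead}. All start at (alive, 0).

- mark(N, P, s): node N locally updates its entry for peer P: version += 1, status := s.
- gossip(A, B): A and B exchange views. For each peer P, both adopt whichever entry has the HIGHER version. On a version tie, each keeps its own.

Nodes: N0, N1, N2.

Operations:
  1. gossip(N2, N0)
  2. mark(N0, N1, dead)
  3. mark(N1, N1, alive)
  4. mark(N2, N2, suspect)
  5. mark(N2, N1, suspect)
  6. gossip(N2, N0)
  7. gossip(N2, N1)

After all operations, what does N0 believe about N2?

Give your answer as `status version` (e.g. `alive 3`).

Answer: suspect 1

Derivation:
Op 1: gossip N2<->N0 -> N2.N0=(alive,v0) N2.N1=(alive,v0) N2.N2=(alive,v0) | N0.N0=(alive,v0) N0.N1=(alive,v0) N0.N2=(alive,v0)
Op 2: N0 marks N1=dead -> (dead,v1)
Op 3: N1 marks N1=alive -> (alive,v1)
Op 4: N2 marks N2=suspect -> (suspect,v1)
Op 5: N2 marks N1=suspect -> (suspect,v1)
Op 6: gossip N2<->N0 -> N2.N0=(alive,v0) N2.N1=(suspect,v1) N2.N2=(suspect,v1) | N0.N0=(alive,v0) N0.N1=(dead,v1) N0.N2=(suspect,v1)
Op 7: gossip N2<->N1 -> N2.N0=(alive,v0) N2.N1=(suspect,v1) N2.N2=(suspect,v1) | N1.N0=(alive,v0) N1.N1=(alive,v1) N1.N2=(suspect,v1)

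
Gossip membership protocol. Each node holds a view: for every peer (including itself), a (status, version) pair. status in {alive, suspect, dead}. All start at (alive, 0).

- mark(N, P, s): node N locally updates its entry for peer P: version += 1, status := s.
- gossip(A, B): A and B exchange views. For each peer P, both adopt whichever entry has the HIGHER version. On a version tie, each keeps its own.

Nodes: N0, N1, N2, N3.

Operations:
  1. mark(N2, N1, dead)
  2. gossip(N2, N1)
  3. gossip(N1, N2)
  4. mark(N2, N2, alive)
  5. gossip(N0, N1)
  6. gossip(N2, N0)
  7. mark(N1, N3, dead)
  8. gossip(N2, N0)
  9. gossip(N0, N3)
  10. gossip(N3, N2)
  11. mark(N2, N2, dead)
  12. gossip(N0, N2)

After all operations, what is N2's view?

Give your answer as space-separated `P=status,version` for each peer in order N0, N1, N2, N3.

Op 1: N2 marks N1=dead -> (dead,v1)
Op 2: gossip N2<->N1 -> N2.N0=(alive,v0) N2.N1=(dead,v1) N2.N2=(alive,v0) N2.N3=(alive,v0) | N1.N0=(alive,v0) N1.N1=(dead,v1) N1.N2=(alive,v0) N1.N3=(alive,v0)
Op 3: gossip N1<->N2 -> N1.N0=(alive,v0) N1.N1=(dead,v1) N1.N2=(alive,v0) N1.N3=(alive,v0) | N2.N0=(alive,v0) N2.N1=(dead,v1) N2.N2=(alive,v0) N2.N3=(alive,v0)
Op 4: N2 marks N2=alive -> (alive,v1)
Op 5: gossip N0<->N1 -> N0.N0=(alive,v0) N0.N1=(dead,v1) N0.N2=(alive,v0) N0.N3=(alive,v0) | N1.N0=(alive,v0) N1.N1=(dead,v1) N1.N2=(alive,v0) N1.N3=(alive,v0)
Op 6: gossip N2<->N0 -> N2.N0=(alive,v0) N2.N1=(dead,v1) N2.N2=(alive,v1) N2.N3=(alive,v0) | N0.N0=(alive,v0) N0.N1=(dead,v1) N0.N2=(alive,v1) N0.N3=(alive,v0)
Op 7: N1 marks N3=dead -> (dead,v1)
Op 8: gossip N2<->N0 -> N2.N0=(alive,v0) N2.N1=(dead,v1) N2.N2=(alive,v1) N2.N3=(alive,v0) | N0.N0=(alive,v0) N0.N1=(dead,v1) N0.N2=(alive,v1) N0.N3=(alive,v0)
Op 9: gossip N0<->N3 -> N0.N0=(alive,v0) N0.N1=(dead,v1) N0.N2=(alive,v1) N0.N3=(alive,v0) | N3.N0=(alive,v0) N3.N1=(dead,v1) N3.N2=(alive,v1) N3.N3=(alive,v0)
Op 10: gossip N3<->N2 -> N3.N0=(alive,v0) N3.N1=(dead,v1) N3.N2=(alive,v1) N3.N3=(alive,v0) | N2.N0=(alive,v0) N2.N1=(dead,v1) N2.N2=(alive,v1) N2.N3=(alive,v0)
Op 11: N2 marks N2=dead -> (dead,v2)
Op 12: gossip N0<->N2 -> N0.N0=(alive,v0) N0.N1=(dead,v1) N0.N2=(dead,v2) N0.N3=(alive,v0) | N2.N0=(alive,v0) N2.N1=(dead,v1) N2.N2=(dead,v2) N2.N3=(alive,v0)

Answer: N0=alive,0 N1=dead,1 N2=dead,2 N3=alive,0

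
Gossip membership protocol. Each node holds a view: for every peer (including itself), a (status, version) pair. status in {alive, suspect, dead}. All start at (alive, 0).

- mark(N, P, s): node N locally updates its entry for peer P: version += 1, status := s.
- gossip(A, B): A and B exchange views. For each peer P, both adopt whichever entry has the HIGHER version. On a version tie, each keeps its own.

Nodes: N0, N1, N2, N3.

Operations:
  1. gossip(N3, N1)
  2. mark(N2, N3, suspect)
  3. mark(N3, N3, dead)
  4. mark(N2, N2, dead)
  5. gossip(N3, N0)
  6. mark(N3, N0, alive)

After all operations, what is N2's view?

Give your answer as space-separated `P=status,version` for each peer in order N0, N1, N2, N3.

Op 1: gossip N3<->N1 -> N3.N0=(alive,v0) N3.N1=(alive,v0) N3.N2=(alive,v0) N3.N3=(alive,v0) | N1.N0=(alive,v0) N1.N1=(alive,v0) N1.N2=(alive,v0) N1.N3=(alive,v0)
Op 2: N2 marks N3=suspect -> (suspect,v1)
Op 3: N3 marks N3=dead -> (dead,v1)
Op 4: N2 marks N2=dead -> (dead,v1)
Op 5: gossip N3<->N0 -> N3.N0=(alive,v0) N3.N1=(alive,v0) N3.N2=(alive,v0) N3.N3=(dead,v1) | N0.N0=(alive,v0) N0.N1=(alive,v0) N0.N2=(alive,v0) N0.N3=(dead,v1)
Op 6: N3 marks N0=alive -> (alive,v1)

Answer: N0=alive,0 N1=alive,0 N2=dead,1 N3=suspect,1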